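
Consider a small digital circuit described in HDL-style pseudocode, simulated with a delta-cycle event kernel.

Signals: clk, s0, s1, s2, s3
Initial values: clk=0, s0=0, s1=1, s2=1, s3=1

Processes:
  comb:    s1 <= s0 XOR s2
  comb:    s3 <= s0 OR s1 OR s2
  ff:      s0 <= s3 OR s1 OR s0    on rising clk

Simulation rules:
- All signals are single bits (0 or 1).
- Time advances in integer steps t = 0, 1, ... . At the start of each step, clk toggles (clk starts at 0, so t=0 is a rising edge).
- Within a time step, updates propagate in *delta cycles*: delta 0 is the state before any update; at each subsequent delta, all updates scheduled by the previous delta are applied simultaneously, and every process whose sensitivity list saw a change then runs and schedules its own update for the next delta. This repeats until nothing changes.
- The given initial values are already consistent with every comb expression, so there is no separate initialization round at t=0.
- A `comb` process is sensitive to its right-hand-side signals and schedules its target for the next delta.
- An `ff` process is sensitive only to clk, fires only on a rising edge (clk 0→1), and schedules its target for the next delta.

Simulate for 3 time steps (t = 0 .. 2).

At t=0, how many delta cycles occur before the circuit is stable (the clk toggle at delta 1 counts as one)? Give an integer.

[bits: s3,s2,s0,s1,clk]
t=0: Δ0=11010 Δ1=11011 Δ2=11111 Δ3=11101 | 3Δ
t=1: Δ0=11101 Δ1=11100 | 1Δ
t=2: Δ0=11100 Δ1=11101 | 1Δ

3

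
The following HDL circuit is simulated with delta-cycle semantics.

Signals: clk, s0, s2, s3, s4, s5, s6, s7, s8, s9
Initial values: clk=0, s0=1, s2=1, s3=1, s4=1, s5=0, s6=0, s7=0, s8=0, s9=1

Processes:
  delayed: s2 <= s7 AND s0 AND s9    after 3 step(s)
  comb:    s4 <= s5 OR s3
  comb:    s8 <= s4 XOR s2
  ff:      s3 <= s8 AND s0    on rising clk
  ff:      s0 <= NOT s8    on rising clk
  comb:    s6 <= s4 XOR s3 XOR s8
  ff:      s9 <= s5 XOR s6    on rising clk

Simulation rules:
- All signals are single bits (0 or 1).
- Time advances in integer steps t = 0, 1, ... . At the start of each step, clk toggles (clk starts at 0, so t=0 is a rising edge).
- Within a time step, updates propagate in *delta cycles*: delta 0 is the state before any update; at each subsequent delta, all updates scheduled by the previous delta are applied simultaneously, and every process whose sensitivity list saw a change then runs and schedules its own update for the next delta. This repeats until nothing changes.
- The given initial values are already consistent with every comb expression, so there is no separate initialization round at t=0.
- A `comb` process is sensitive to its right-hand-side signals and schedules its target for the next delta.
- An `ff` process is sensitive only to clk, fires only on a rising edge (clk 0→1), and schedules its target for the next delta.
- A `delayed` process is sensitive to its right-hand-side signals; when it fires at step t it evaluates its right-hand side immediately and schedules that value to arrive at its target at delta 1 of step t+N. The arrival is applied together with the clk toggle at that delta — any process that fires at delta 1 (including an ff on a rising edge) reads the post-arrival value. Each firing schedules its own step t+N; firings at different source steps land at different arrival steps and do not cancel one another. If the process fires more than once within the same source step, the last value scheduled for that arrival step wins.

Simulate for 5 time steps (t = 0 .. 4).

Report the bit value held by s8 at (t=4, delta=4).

t0.Δ0 s2=1 s8=0 s3=1 s9=1 s7=0 s5=0 clk=0 s6=0 s0=1 s4=1
t0.Δ1 s2=1 s8=0 s3=1 s9=1 s7=0 s5=0 clk=1 s6=0 s0=1 s4=1
t0.Δ2 s2=1 s8=0 s3=0 s9=0 s7=0 s5=0 clk=1 s6=0 s0=1 s4=1
t0.Δ3 s2=1 s8=0 s3=0 s9=0 s7=0 s5=0 clk=1 s6=1 s0=1 s4=0
t0.Δ4 s2=1 s8=1 s3=0 s9=0 s7=0 s5=0 clk=1 s6=0 s0=1 s4=0
t0.Δ5 s2=1 s8=1 s3=0 s9=0 s7=0 s5=0 clk=1 s6=1 s0=1 s4=0
t1.Δ0 s2=1 s8=1 s3=0 s9=0 s7=0 s5=0 clk=1 s6=1 s0=1 s4=0
t1.Δ1 s2=1 s8=1 s3=0 s9=0 s7=0 s5=0 clk=0 s6=1 s0=1 s4=0
t2.Δ0 s2=1 s8=1 s3=0 s9=0 s7=0 s5=0 clk=0 s6=1 s0=1 s4=0
t2.Δ1 s2=1 s8=1 s3=0 s9=0 s7=0 s5=0 clk=1 s6=1 s0=1 s4=0
t2.Δ2 s2=1 s8=1 s3=1 s9=1 s7=0 s5=0 clk=1 s6=1 s0=0 s4=0
t2.Δ3 s2=1 s8=1 s3=1 s9=1 s7=0 s5=0 clk=1 s6=0 s0=0 s4=1
t2.Δ4 s2=1 s8=0 s3=1 s9=1 s7=0 s5=0 clk=1 s6=1 s0=0 s4=1
t2.Δ5 s2=1 s8=0 s3=1 s9=1 s7=0 s5=0 clk=1 s6=0 s0=0 s4=1
t3.Δ0 s2=1 s8=0 s3=1 s9=1 s7=0 s5=0 clk=1 s6=0 s0=0 s4=1
t3.Δ1 s2=0 s8=0 s3=1 s9=1 s7=0 s5=0 clk=0 s6=0 s0=0 s4=1
t3.Δ2 s2=0 s8=1 s3=1 s9=1 s7=0 s5=0 clk=0 s6=0 s0=0 s4=1
t3.Δ3 s2=0 s8=1 s3=1 s9=1 s7=0 s5=0 clk=0 s6=1 s0=0 s4=1
t4.Δ0 s2=0 s8=1 s3=1 s9=1 s7=0 s5=0 clk=0 s6=1 s0=0 s4=1
t4.Δ1 s2=0 s8=1 s3=1 s9=1 s7=0 s5=0 clk=1 s6=1 s0=0 s4=1
t4.Δ2 s2=0 s8=1 s3=0 s9=1 s7=0 s5=0 clk=1 s6=1 s0=0 s4=1
t4.Δ3 s2=0 s8=1 s3=0 s9=1 s7=0 s5=0 clk=1 s6=0 s0=0 s4=0
t4.Δ4 s2=0 s8=0 s3=0 s9=1 s7=0 s5=0 clk=1 s6=1 s0=0 s4=0
t4.Δ5 s2=0 s8=0 s3=0 s9=1 s7=0 s5=0 clk=1 s6=0 s0=0 s4=0

0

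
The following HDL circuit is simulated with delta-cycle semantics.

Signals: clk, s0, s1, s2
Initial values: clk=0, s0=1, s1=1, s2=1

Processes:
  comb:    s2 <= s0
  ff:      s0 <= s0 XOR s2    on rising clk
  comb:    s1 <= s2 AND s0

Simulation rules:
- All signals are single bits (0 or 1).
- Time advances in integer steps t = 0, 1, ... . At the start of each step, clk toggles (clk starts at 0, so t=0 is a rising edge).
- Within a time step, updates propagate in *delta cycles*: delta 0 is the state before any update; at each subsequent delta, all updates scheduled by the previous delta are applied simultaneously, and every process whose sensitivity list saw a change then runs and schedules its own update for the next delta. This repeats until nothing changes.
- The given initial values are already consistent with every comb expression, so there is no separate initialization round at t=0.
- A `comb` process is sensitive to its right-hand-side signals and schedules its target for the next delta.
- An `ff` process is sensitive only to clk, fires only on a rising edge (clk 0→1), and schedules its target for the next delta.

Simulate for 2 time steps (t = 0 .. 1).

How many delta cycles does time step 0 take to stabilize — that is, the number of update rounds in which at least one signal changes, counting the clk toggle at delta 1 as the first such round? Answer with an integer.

t=0 Δ0: s1=1 s2=1 s0=1 clk=0
  Δ1: clk:0→1
  Δ2: s0:1→0
  Δ3: s1:1→0, s2:1→0
  (3Δ to stable)
t=1 Δ0: s1=0 s2=0 s0=0 clk=1
  Δ1: clk:1→0
  (1Δ to stable)

3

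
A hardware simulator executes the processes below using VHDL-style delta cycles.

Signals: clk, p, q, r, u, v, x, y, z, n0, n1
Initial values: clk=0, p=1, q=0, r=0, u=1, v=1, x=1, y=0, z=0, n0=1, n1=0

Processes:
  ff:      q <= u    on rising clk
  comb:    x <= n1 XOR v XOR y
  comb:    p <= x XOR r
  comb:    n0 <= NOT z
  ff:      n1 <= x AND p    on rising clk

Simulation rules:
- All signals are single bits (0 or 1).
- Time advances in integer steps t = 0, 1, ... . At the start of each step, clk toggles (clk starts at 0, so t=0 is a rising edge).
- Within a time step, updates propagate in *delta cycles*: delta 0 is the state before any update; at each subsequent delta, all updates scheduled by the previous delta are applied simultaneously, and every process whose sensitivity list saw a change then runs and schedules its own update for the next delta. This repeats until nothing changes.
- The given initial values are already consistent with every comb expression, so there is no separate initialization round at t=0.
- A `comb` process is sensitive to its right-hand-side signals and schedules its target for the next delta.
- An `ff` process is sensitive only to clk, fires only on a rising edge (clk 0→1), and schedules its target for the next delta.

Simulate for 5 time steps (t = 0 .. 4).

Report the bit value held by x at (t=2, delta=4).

t=0 Δ0: x=1 n1=0 r=0 y=0 u=1 p=1 clk=0 v=1 q=0 z=0 n0=1
  Δ1: clk:0→1
  Δ2: n1:0→1, q:0→1
  Δ3: x:1→0
  Δ4: p:1→0
  (4Δ to stable)
t=1 Δ0: x=0 n1=1 r=0 y=0 u=1 p=0 clk=1 v=1 q=1 z=0 n0=1
  Δ1: clk:1→0
  (1Δ to stable)
t=2 Δ0: x=0 n1=1 r=0 y=0 u=1 p=0 clk=0 v=1 q=1 z=0 n0=1
  Δ1: clk:0→1
  Δ2: n1:1→0
  Δ3: x:0→1
  Δ4: p:0→1
  (4Δ to stable)
t=3 Δ0: x=1 n1=0 r=0 y=0 u=1 p=1 clk=1 v=1 q=1 z=0 n0=1
  Δ1: clk:1→0
  (1Δ to stable)
t=4 Δ0: x=1 n1=0 r=0 y=0 u=1 p=1 clk=0 v=1 q=1 z=0 n0=1
  Δ1: clk:0→1
  Δ2: n1:0→1
  Δ3: x:1→0
  Δ4: p:1→0
  (4Δ to stable)

1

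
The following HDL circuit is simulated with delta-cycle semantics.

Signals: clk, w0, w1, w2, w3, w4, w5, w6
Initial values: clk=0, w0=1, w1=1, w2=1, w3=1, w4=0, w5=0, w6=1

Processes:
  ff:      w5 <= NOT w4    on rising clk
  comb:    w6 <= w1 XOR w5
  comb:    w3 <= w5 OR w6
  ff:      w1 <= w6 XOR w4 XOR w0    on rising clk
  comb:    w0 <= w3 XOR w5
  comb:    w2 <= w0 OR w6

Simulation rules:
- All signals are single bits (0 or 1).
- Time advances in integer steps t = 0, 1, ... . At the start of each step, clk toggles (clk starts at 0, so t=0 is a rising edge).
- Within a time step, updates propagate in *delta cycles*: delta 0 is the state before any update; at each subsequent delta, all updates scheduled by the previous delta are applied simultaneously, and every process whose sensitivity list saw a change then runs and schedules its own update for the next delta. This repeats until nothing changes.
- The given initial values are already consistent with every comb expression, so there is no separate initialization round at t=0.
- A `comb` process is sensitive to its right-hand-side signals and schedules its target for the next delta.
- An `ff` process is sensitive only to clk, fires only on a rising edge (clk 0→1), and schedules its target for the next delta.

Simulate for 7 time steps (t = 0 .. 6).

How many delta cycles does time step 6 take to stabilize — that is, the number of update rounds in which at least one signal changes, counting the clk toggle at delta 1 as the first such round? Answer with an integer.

[bits: w6,w3,w4,w5,w1,w0,w2,clk]
t=0: Δ0=11001110 Δ1=11001111 Δ2=11010111 Δ3=11010011 | 3Δ
t=1: Δ0=11010011 Δ1=11010010 | 1Δ
t=2: Δ0=11010010 Δ1=11010011 Δ2=11011011 Δ3=01011011 Δ4=01011001 | 4Δ
t=3: Δ0=01011001 Δ1=01011000 | 1Δ
t=4: Δ0=01011000 Δ1=01011001 Δ2=01010001 Δ3=11010001 Δ4=11010011 | 4Δ
t=5: Δ0=11010011 Δ1=11010010 | 1Δ
t=6: Δ0=11010010 Δ1=11010011 Δ2=11011011 Δ3=01011011 Δ4=01011001 | 4Δ

4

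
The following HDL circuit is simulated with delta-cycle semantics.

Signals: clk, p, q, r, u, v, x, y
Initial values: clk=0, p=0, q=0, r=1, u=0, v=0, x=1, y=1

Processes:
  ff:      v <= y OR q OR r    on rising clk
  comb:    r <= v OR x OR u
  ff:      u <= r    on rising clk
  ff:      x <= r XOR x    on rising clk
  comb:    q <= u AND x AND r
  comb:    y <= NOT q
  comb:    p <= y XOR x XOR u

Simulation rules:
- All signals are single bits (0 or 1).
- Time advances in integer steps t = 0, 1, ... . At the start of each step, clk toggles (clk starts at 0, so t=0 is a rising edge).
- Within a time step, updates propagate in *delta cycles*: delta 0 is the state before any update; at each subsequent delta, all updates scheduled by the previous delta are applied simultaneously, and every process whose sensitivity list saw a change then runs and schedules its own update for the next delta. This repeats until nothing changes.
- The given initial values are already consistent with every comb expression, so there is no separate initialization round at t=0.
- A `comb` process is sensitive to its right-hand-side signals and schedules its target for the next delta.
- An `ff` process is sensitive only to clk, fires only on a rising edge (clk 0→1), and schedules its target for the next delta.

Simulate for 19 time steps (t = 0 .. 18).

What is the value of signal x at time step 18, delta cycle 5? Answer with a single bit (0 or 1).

[bits: p,r,clk,v,q,u,x,y]
t=0: Δ0=01000011 Δ1=01100011 Δ2=01110101 | 2Δ
t=1: Δ0=01110101 Δ1=01010101 | 1Δ
t=2: Δ0=01010101 Δ1=01110101 Δ2=01110111 Δ3=11111111 Δ4=11111110 Δ5=01111110 | 5Δ
t=3: Δ0=01111110 Δ1=01011110 | 1Δ
t=4: Δ0=01011110 Δ1=01111110 Δ2=01111100 Δ3=11110100 Δ4=11110101 Δ5=01110101 | 5Δ
t=5: Δ0=01110101 Δ1=01010101 | 1Δ
t=6: Δ0=01010101 Δ1=01110101 Δ2=01110111 Δ3=11111111 Δ4=11111110 Δ5=01111110 | 5Δ
t=7: Δ0=01111110 Δ1=01011110 | 1Δ
t=8: Δ0=01011110 Δ1=01111110 Δ2=01111100 Δ3=11110100 Δ4=11110101 Δ5=01110101 | 5Δ
t=9: Δ0=01110101 Δ1=01010101 | 1Δ
t=10: Δ0=01010101 Δ1=01110101 Δ2=01110111 Δ3=11111111 Δ4=11111110 Δ5=01111110 | 5Δ
t=11: Δ0=01111110 Δ1=01011110 | 1Δ
t=12: Δ0=01011110 Δ1=01111110 Δ2=01111100 Δ3=11110100 Δ4=11110101 Δ5=01110101 | 5Δ
t=13: Δ0=01110101 Δ1=01010101 | 1Δ
t=14: Δ0=01010101 Δ1=01110101 Δ2=01110111 Δ3=11111111 Δ4=11111110 Δ5=01111110 | 5Δ
t=15: Δ0=01111110 Δ1=01011110 | 1Δ
t=16: Δ0=01011110 Δ1=01111110 Δ2=01111100 Δ3=11110100 Δ4=11110101 Δ5=01110101 | 5Δ
t=17: Δ0=01110101 Δ1=01010101 | 1Δ
t=18: Δ0=01010101 Δ1=01110101 Δ2=01110111 Δ3=11111111 Δ4=11111110 Δ5=01111110 | 5Δ

1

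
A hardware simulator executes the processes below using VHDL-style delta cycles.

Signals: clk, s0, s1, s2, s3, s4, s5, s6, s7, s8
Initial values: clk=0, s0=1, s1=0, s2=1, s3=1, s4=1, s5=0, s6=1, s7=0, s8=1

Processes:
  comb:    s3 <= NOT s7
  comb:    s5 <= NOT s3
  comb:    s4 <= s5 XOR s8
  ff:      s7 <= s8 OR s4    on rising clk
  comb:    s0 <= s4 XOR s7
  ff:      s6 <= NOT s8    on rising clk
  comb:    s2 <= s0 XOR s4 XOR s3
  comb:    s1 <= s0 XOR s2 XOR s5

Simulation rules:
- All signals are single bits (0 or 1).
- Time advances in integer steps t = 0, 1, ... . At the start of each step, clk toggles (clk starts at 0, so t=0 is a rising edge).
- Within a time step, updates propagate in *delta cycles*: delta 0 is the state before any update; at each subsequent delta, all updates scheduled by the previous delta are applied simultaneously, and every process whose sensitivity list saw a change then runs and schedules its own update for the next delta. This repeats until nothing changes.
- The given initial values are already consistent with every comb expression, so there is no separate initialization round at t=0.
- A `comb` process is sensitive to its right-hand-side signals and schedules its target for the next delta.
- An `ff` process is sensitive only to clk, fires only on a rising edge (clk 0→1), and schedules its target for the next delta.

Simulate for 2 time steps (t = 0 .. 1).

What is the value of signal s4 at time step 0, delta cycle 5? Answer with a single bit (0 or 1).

[bits: s0,s2,s3,s8,clk,s6,s7,s4,s1,s5]
t=0: Δ0=1111010100 Δ1=1111110100 Δ2=1111101100 Δ3=0101101100 Δ4=0101101111 Δ5=0101101001 Δ6=1001101001 Δ7=1101101001 Δ8=1101101011 | 8Δ
t=1: Δ0=1101101011 Δ1=1101001011 | 1Δ

0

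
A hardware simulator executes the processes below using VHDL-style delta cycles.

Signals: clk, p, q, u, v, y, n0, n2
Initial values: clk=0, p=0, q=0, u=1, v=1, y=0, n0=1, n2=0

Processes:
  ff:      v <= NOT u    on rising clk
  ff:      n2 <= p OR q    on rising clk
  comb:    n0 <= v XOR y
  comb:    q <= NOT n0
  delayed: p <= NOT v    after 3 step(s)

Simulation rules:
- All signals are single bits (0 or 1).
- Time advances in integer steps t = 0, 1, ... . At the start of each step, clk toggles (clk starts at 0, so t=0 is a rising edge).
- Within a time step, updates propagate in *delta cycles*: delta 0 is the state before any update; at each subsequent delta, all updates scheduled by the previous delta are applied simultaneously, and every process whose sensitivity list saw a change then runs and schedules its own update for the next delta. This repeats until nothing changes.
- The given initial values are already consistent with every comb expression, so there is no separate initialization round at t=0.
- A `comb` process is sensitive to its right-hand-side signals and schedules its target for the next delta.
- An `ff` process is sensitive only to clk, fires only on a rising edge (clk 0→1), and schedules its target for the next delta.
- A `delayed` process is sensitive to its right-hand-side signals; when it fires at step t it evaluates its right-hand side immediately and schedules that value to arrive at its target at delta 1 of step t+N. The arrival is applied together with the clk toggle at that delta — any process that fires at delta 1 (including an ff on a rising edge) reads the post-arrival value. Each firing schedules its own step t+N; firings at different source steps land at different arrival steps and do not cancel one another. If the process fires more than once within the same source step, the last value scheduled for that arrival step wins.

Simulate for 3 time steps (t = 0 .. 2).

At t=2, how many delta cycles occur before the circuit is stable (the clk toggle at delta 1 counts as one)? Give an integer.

t0.Δ0 n0=1 p=0 u=1 q=0 clk=0 v=1 y=0 n2=0
t0.Δ1 n0=1 p=0 u=1 q=0 clk=1 v=1 y=0 n2=0
t0.Δ2 n0=1 p=0 u=1 q=0 clk=1 v=0 y=0 n2=0
t0.Δ3 n0=0 p=0 u=1 q=0 clk=1 v=0 y=0 n2=0
t0.Δ4 n0=0 p=0 u=1 q=1 clk=1 v=0 y=0 n2=0
t1.Δ0 n0=0 p=0 u=1 q=1 clk=1 v=0 y=0 n2=0
t1.Δ1 n0=0 p=0 u=1 q=1 clk=0 v=0 y=0 n2=0
t2.Δ0 n0=0 p=0 u=1 q=1 clk=0 v=0 y=0 n2=0
t2.Δ1 n0=0 p=0 u=1 q=1 clk=1 v=0 y=0 n2=0
t2.Δ2 n0=0 p=0 u=1 q=1 clk=1 v=0 y=0 n2=1

2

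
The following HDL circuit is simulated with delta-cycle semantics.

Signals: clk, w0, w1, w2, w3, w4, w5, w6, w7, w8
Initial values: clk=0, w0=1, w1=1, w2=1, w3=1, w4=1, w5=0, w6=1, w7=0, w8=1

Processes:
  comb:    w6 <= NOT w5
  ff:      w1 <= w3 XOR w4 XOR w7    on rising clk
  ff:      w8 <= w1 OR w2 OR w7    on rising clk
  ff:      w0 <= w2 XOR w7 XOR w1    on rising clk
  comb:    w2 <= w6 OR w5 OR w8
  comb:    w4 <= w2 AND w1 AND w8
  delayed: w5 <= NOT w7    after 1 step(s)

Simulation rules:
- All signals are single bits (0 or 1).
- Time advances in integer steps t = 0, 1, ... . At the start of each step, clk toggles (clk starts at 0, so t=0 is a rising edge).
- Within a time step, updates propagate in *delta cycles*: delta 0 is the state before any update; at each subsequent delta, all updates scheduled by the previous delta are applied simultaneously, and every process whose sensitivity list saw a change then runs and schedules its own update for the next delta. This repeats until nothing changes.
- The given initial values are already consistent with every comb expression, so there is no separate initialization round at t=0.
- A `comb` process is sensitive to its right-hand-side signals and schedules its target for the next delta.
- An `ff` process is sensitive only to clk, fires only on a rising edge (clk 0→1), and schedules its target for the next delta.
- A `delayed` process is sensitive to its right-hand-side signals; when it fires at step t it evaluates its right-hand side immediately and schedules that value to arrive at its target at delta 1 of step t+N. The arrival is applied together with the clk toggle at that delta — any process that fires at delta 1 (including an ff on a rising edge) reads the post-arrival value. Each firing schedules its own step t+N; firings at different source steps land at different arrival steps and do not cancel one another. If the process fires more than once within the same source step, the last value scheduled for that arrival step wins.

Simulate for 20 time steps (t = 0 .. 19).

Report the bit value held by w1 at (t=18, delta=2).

t0.Δ0 w6=1 w7=0 w5=0 clk=0 w4=1 w3=1 w2=1 w1=1 w8=1 w0=1
t0.Δ1 w6=1 w7=0 w5=0 clk=1 w4=1 w3=1 w2=1 w1=1 w8=1 w0=1
t0.Δ2 w6=1 w7=0 w5=0 clk=1 w4=1 w3=1 w2=1 w1=0 w8=1 w0=0
t0.Δ3 w6=1 w7=0 w5=0 clk=1 w4=0 w3=1 w2=1 w1=0 w8=1 w0=0
t1.Δ0 w6=1 w7=0 w5=0 clk=1 w4=0 w3=1 w2=1 w1=0 w8=1 w0=0
t1.Δ1 w6=1 w7=0 w5=0 clk=0 w4=0 w3=1 w2=1 w1=0 w8=1 w0=0
t2.Δ0 w6=1 w7=0 w5=0 clk=0 w4=0 w3=1 w2=1 w1=0 w8=1 w0=0
t2.Δ1 w6=1 w7=0 w5=0 clk=1 w4=0 w3=1 w2=1 w1=0 w8=1 w0=0
t2.Δ2 w6=1 w7=0 w5=0 clk=1 w4=0 w3=1 w2=1 w1=1 w8=1 w0=1
t2.Δ3 w6=1 w7=0 w5=0 clk=1 w4=1 w3=1 w2=1 w1=1 w8=1 w0=1
t3.Δ0 w6=1 w7=0 w5=0 clk=1 w4=1 w3=1 w2=1 w1=1 w8=1 w0=1
t3.Δ1 w6=1 w7=0 w5=0 clk=0 w4=1 w3=1 w2=1 w1=1 w8=1 w0=1
t4.Δ0 w6=1 w7=0 w5=0 clk=0 w4=1 w3=1 w2=1 w1=1 w8=1 w0=1
t4.Δ1 w6=1 w7=0 w5=0 clk=1 w4=1 w3=1 w2=1 w1=1 w8=1 w0=1
t4.Δ2 w6=1 w7=0 w5=0 clk=1 w4=1 w3=1 w2=1 w1=0 w8=1 w0=0
t4.Δ3 w6=1 w7=0 w5=0 clk=1 w4=0 w3=1 w2=1 w1=0 w8=1 w0=0
t5.Δ0 w6=1 w7=0 w5=0 clk=1 w4=0 w3=1 w2=1 w1=0 w8=1 w0=0
t5.Δ1 w6=1 w7=0 w5=0 clk=0 w4=0 w3=1 w2=1 w1=0 w8=1 w0=0
t6.Δ0 w6=1 w7=0 w5=0 clk=0 w4=0 w3=1 w2=1 w1=0 w8=1 w0=0
t6.Δ1 w6=1 w7=0 w5=0 clk=1 w4=0 w3=1 w2=1 w1=0 w8=1 w0=0
t6.Δ2 w6=1 w7=0 w5=0 clk=1 w4=0 w3=1 w2=1 w1=1 w8=1 w0=1
t6.Δ3 w6=1 w7=0 w5=0 clk=1 w4=1 w3=1 w2=1 w1=1 w8=1 w0=1
t7.Δ0 w6=1 w7=0 w5=0 clk=1 w4=1 w3=1 w2=1 w1=1 w8=1 w0=1
t7.Δ1 w6=1 w7=0 w5=0 clk=0 w4=1 w3=1 w2=1 w1=1 w8=1 w0=1
t8.Δ0 w6=1 w7=0 w5=0 clk=0 w4=1 w3=1 w2=1 w1=1 w8=1 w0=1
t8.Δ1 w6=1 w7=0 w5=0 clk=1 w4=1 w3=1 w2=1 w1=1 w8=1 w0=1
t8.Δ2 w6=1 w7=0 w5=0 clk=1 w4=1 w3=1 w2=1 w1=0 w8=1 w0=0
t8.Δ3 w6=1 w7=0 w5=0 clk=1 w4=0 w3=1 w2=1 w1=0 w8=1 w0=0
t9.Δ0 w6=1 w7=0 w5=0 clk=1 w4=0 w3=1 w2=1 w1=0 w8=1 w0=0
t9.Δ1 w6=1 w7=0 w5=0 clk=0 w4=0 w3=1 w2=1 w1=0 w8=1 w0=0
t10.Δ0 w6=1 w7=0 w5=0 clk=0 w4=0 w3=1 w2=1 w1=0 w8=1 w0=0
t10.Δ1 w6=1 w7=0 w5=0 clk=1 w4=0 w3=1 w2=1 w1=0 w8=1 w0=0
t10.Δ2 w6=1 w7=0 w5=0 clk=1 w4=0 w3=1 w2=1 w1=1 w8=1 w0=1
t10.Δ3 w6=1 w7=0 w5=0 clk=1 w4=1 w3=1 w2=1 w1=1 w8=1 w0=1
t11.Δ0 w6=1 w7=0 w5=0 clk=1 w4=1 w3=1 w2=1 w1=1 w8=1 w0=1
t11.Δ1 w6=1 w7=0 w5=0 clk=0 w4=1 w3=1 w2=1 w1=1 w8=1 w0=1
t12.Δ0 w6=1 w7=0 w5=0 clk=0 w4=1 w3=1 w2=1 w1=1 w8=1 w0=1
t12.Δ1 w6=1 w7=0 w5=0 clk=1 w4=1 w3=1 w2=1 w1=1 w8=1 w0=1
t12.Δ2 w6=1 w7=0 w5=0 clk=1 w4=1 w3=1 w2=1 w1=0 w8=1 w0=0
t12.Δ3 w6=1 w7=0 w5=0 clk=1 w4=0 w3=1 w2=1 w1=0 w8=1 w0=0
t13.Δ0 w6=1 w7=0 w5=0 clk=1 w4=0 w3=1 w2=1 w1=0 w8=1 w0=0
t13.Δ1 w6=1 w7=0 w5=0 clk=0 w4=0 w3=1 w2=1 w1=0 w8=1 w0=0
t14.Δ0 w6=1 w7=0 w5=0 clk=0 w4=0 w3=1 w2=1 w1=0 w8=1 w0=0
t14.Δ1 w6=1 w7=0 w5=0 clk=1 w4=0 w3=1 w2=1 w1=0 w8=1 w0=0
t14.Δ2 w6=1 w7=0 w5=0 clk=1 w4=0 w3=1 w2=1 w1=1 w8=1 w0=1
t14.Δ3 w6=1 w7=0 w5=0 clk=1 w4=1 w3=1 w2=1 w1=1 w8=1 w0=1
t15.Δ0 w6=1 w7=0 w5=0 clk=1 w4=1 w3=1 w2=1 w1=1 w8=1 w0=1
t15.Δ1 w6=1 w7=0 w5=0 clk=0 w4=1 w3=1 w2=1 w1=1 w8=1 w0=1
t16.Δ0 w6=1 w7=0 w5=0 clk=0 w4=1 w3=1 w2=1 w1=1 w8=1 w0=1
t16.Δ1 w6=1 w7=0 w5=0 clk=1 w4=1 w3=1 w2=1 w1=1 w8=1 w0=1
t16.Δ2 w6=1 w7=0 w5=0 clk=1 w4=1 w3=1 w2=1 w1=0 w8=1 w0=0
t16.Δ3 w6=1 w7=0 w5=0 clk=1 w4=0 w3=1 w2=1 w1=0 w8=1 w0=0
t17.Δ0 w6=1 w7=0 w5=0 clk=1 w4=0 w3=1 w2=1 w1=0 w8=1 w0=0
t17.Δ1 w6=1 w7=0 w5=0 clk=0 w4=0 w3=1 w2=1 w1=0 w8=1 w0=0
t18.Δ0 w6=1 w7=0 w5=0 clk=0 w4=0 w3=1 w2=1 w1=0 w8=1 w0=0
t18.Δ1 w6=1 w7=0 w5=0 clk=1 w4=0 w3=1 w2=1 w1=0 w8=1 w0=0
t18.Δ2 w6=1 w7=0 w5=0 clk=1 w4=0 w3=1 w2=1 w1=1 w8=1 w0=1
t18.Δ3 w6=1 w7=0 w5=0 clk=1 w4=1 w3=1 w2=1 w1=1 w8=1 w0=1
t19.Δ0 w6=1 w7=0 w5=0 clk=1 w4=1 w3=1 w2=1 w1=1 w8=1 w0=1
t19.Δ1 w6=1 w7=0 w5=0 clk=0 w4=1 w3=1 w2=1 w1=1 w8=1 w0=1

1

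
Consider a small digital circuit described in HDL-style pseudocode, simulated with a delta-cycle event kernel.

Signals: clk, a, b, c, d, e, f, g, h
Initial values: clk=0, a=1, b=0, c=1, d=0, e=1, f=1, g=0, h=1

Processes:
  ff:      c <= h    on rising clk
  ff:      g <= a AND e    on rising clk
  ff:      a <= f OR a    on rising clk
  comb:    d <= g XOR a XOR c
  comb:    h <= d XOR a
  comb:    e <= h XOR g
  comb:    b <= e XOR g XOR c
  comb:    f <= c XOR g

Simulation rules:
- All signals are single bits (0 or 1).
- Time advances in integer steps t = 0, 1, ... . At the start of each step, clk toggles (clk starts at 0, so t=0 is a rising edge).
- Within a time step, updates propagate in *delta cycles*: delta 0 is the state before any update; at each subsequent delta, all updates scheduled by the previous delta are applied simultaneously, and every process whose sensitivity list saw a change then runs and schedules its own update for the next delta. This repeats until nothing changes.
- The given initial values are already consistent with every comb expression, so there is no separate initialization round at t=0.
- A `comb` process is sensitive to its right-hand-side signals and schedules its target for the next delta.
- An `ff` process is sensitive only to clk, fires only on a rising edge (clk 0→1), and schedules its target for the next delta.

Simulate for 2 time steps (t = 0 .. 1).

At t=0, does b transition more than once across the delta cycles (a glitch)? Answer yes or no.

t0.Δ0 clk=0 f=1 c=1 g=0 b=0 e=1 d=0 a=1 h=1
t0.Δ1 clk=1 f=1 c=1 g=0 b=0 e=1 d=0 a=1 h=1
t0.Δ2 clk=1 f=1 c=1 g=1 b=0 e=1 d=0 a=1 h=1
t0.Δ3 clk=1 f=0 c=1 g=1 b=1 e=0 d=1 a=1 h=1
t0.Δ4 clk=1 f=0 c=1 g=1 b=0 e=0 d=1 a=1 h=0
t0.Δ5 clk=1 f=0 c=1 g=1 b=0 e=1 d=1 a=1 h=0
t0.Δ6 clk=1 f=0 c=1 g=1 b=1 e=1 d=1 a=1 h=0
t1.Δ0 clk=1 f=0 c=1 g=1 b=1 e=1 d=1 a=1 h=0
t1.Δ1 clk=0 f=0 c=1 g=1 b=1 e=1 d=1 a=1 h=0

yes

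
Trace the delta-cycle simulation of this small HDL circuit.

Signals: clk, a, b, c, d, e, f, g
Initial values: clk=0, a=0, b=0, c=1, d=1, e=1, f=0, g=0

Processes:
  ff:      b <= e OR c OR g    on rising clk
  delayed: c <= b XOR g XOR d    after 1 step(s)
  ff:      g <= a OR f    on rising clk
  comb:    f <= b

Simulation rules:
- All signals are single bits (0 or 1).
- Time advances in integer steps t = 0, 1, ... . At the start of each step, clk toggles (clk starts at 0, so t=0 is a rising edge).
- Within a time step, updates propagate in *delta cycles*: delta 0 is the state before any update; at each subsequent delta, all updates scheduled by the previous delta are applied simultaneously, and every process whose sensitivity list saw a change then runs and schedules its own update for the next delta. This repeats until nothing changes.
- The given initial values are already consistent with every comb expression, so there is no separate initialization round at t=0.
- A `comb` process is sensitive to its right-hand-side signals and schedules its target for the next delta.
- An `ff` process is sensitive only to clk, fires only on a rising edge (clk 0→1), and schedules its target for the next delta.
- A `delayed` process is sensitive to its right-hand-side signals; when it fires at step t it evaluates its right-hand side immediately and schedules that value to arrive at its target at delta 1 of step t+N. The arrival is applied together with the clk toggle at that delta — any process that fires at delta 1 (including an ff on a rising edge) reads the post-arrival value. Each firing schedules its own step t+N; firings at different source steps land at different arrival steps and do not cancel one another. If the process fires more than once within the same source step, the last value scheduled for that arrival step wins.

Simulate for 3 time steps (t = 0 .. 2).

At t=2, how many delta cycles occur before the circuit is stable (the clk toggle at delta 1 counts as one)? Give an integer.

t=0 Δ0: g=0 c=1 b=0 f=0 d=1 clk=0 e=1 a=0
  Δ1: clk:0→1
  Δ2: b:0→1
  Δ3: f:0→1
  (3Δ to stable)
t=1 Δ0: g=0 c=1 b=1 f=1 d=1 clk=1 e=1 a=0
  Δ1: c:1→0, clk:1→0
  (1Δ to stable)
t=2 Δ0: g=0 c=0 b=1 f=1 d=1 clk=0 e=1 a=0
  Δ1: clk:0→1
  Δ2: g:0→1
  (2Δ to stable)

2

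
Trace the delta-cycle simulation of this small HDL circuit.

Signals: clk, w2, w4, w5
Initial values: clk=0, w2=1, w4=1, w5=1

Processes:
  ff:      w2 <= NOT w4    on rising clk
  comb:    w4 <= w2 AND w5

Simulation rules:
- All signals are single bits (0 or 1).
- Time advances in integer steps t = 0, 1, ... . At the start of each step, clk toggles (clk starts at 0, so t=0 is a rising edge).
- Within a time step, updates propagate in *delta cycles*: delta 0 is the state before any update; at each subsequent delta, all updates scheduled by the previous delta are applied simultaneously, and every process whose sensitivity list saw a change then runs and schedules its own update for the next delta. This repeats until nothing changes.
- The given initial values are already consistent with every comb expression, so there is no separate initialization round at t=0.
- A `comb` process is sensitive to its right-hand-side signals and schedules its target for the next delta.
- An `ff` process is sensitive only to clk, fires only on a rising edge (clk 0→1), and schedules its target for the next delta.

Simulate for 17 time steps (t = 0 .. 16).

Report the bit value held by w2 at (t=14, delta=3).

1

t0.Δ0 w2=1 clk=0 w4=1 w5=1
t0.Δ1 w2=1 clk=1 w4=1 w5=1
t0.Δ2 w2=0 clk=1 w4=1 w5=1
t0.Δ3 w2=0 clk=1 w4=0 w5=1
t1.Δ0 w2=0 clk=1 w4=0 w5=1
t1.Δ1 w2=0 clk=0 w4=0 w5=1
t2.Δ0 w2=0 clk=0 w4=0 w5=1
t2.Δ1 w2=0 clk=1 w4=0 w5=1
t2.Δ2 w2=1 clk=1 w4=0 w5=1
t2.Δ3 w2=1 clk=1 w4=1 w5=1
t3.Δ0 w2=1 clk=1 w4=1 w5=1
t3.Δ1 w2=1 clk=0 w4=1 w5=1
t4.Δ0 w2=1 clk=0 w4=1 w5=1
t4.Δ1 w2=1 clk=1 w4=1 w5=1
t4.Δ2 w2=0 clk=1 w4=1 w5=1
t4.Δ3 w2=0 clk=1 w4=0 w5=1
t5.Δ0 w2=0 clk=1 w4=0 w5=1
t5.Δ1 w2=0 clk=0 w4=0 w5=1
t6.Δ0 w2=0 clk=0 w4=0 w5=1
t6.Δ1 w2=0 clk=1 w4=0 w5=1
t6.Δ2 w2=1 clk=1 w4=0 w5=1
t6.Δ3 w2=1 clk=1 w4=1 w5=1
t7.Δ0 w2=1 clk=1 w4=1 w5=1
t7.Δ1 w2=1 clk=0 w4=1 w5=1
t8.Δ0 w2=1 clk=0 w4=1 w5=1
t8.Δ1 w2=1 clk=1 w4=1 w5=1
t8.Δ2 w2=0 clk=1 w4=1 w5=1
t8.Δ3 w2=0 clk=1 w4=0 w5=1
t9.Δ0 w2=0 clk=1 w4=0 w5=1
t9.Δ1 w2=0 clk=0 w4=0 w5=1
t10.Δ0 w2=0 clk=0 w4=0 w5=1
t10.Δ1 w2=0 clk=1 w4=0 w5=1
t10.Δ2 w2=1 clk=1 w4=0 w5=1
t10.Δ3 w2=1 clk=1 w4=1 w5=1
t11.Δ0 w2=1 clk=1 w4=1 w5=1
t11.Δ1 w2=1 clk=0 w4=1 w5=1
t12.Δ0 w2=1 clk=0 w4=1 w5=1
t12.Δ1 w2=1 clk=1 w4=1 w5=1
t12.Δ2 w2=0 clk=1 w4=1 w5=1
t12.Δ3 w2=0 clk=1 w4=0 w5=1
t13.Δ0 w2=0 clk=1 w4=0 w5=1
t13.Δ1 w2=0 clk=0 w4=0 w5=1
t14.Δ0 w2=0 clk=0 w4=0 w5=1
t14.Δ1 w2=0 clk=1 w4=0 w5=1
t14.Δ2 w2=1 clk=1 w4=0 w5=1
t14.Δ3 w2=1 clk=1 w4=1 w5=1
t15.Δ0 w2=1 clk=1 w4=1 w5=1
t15.Δ1 w2=1 clk=0 w4=1 w5=1
t16.Δ0 w2=1 clk=0 w4=1 w5=1
t16.Δ1 w2=1 clk=1 w4=1 w5=1
t16.Δ2 w2=0 clk=1 w4=1 w5=1
t16.Δ3 w2=0 clk=1 w4=0 w5=1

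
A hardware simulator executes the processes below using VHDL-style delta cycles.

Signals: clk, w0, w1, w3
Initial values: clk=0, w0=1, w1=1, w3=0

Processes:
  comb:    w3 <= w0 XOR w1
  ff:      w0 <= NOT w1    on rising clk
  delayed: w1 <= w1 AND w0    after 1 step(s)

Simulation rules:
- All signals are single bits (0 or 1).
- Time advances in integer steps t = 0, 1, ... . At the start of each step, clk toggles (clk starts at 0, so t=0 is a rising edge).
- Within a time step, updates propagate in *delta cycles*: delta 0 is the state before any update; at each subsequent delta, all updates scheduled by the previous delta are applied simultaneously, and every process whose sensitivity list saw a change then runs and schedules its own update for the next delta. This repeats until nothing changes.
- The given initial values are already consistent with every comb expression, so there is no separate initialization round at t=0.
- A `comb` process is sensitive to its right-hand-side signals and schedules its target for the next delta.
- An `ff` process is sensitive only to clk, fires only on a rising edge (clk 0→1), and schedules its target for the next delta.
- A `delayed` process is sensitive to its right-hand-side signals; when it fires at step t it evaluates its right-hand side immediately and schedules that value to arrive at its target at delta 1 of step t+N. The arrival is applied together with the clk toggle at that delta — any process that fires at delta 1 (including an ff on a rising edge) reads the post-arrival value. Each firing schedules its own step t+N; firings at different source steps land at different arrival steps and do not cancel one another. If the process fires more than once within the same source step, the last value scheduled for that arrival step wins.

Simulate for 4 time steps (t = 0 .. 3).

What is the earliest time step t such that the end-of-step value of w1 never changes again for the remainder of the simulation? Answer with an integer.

t=0 Δ0: w0=1 w1=1 clk=0 w3=0
  Δ1: clk:0→1
  Δ2: w0:1→0
  Δ3: w3:0→1
  (3Δ to stable)
t=1 Δ0: w0=0 w1=1 clk=1 w3=1
  Δ1: w1:1→0, clk:1→0
  Δ2: w3:1→0
  (2Δ to stable)
t=2 Δ0: w0=0 w1=0 clk=0 w3=0
  Δ1: clk:0→1
  Δ2: w0:0→1
  Δ3: w3:0→1
  (3Δ to stable)
t=3 Δ0: w0=1 w1=0 clk=1 w3=1
  Δ1: clk:1→0
  (1Δ to stable)

1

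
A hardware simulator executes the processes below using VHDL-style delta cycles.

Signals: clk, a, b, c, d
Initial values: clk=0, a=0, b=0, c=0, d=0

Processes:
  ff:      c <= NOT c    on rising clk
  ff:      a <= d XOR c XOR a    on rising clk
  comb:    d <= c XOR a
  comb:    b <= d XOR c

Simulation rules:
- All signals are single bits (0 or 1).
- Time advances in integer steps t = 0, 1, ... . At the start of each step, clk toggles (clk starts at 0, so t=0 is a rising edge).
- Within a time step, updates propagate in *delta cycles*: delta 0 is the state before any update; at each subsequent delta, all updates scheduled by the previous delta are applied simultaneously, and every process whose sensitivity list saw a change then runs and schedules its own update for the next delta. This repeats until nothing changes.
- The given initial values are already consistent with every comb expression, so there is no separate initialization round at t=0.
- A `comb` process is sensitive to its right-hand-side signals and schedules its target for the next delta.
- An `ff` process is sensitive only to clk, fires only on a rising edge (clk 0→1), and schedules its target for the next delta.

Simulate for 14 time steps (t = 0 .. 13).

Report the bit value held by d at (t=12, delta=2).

0

t=0 Δ0: b=0 a=0 c=0 d=0 clk=0
  Δ1: clk:0→1
  Δ2: c:0→1
  Δ3: b:0→1, d:0→1
  Δ4: b:1→0
  (4Δ to stable)
t=1 Δ0: b=0 a=0 c=1 d=1 clk=1
  Δ1: clk:1→0
  (1Δ to stable)
t=2 Δ0: b=0 a=0 c=1 d=1 clk=0
  Δ1: clk:0→1
  Δ2: c:1→0
  Δ3: b:0→1, d:1→0
  Δ4: b:1→0
  (4Δ to stable)
t=3 Δ0: b=0 a=0 c=0 d=0 clk=1
  Δ1: clk:1→0
  (1Δ to stable)
t=4 Δ0: b=0 a=0 c=0 d=0 clk=0
  Δ1: clk:0→1
  Δ2: c:0→1
  Δ3: b:0→1, d:0→1
  Δ4: b:1→0
  (4Δ to stable)
t=5 Δ0: b=0 a=0 c=1 d=1 clk=1
  Δ1: clk:1→0
  (1Δ to stable)
t=6 Δ0: b=0 a=0 c=1 d=1 clk=0
  Δ1: clk:0→1
  Δ2: c:1→0
  Δ3: b:0→1, d:1→0
  Δ4: b:1→0
  (4Δ to stable)
t=7 Δ0: b=0 a=0 c=0 d=0 clk=1
  Δ1: clk:1→0
  (1Δ to stable)
t=8 Δ0: b=0 a=0 c=0 d=0 clk=0
  Δ1: clk:0→1
  Δ2: c:0→1
  Δ3: b:0→1, d:0→1
  Δ4: b:1→0
  (4Δ to stable)
t=9 Δ0: b=0 a=0 c=1 d=1 clk=1
  Δ1: clk:1→0
  (1Δ to stable)
t=10 Δ0: b=0 a=0 c=1 d=1 clk=0
  Δ1: clk:0→1
  Δ2: c:1→0
  Δ3: b:0→1, d:1→0
  Δ4: b:1→0
  (4Δ to stable)
t=11 Δ0: b=0 a=0 c=0 d=0 clk=1
  Δ1: clk:1→0
  (1Δ to stable)
t=12 Δ0: b=0 a=0 c=0 d=0 clk=0
  Δ1: clk:0→1
  Δ2: c:0→1
  Δ3: b:0→1, d:0→1
  Δ4: b:1→0
  (4Δ to stable)
t=13 Δ0: b=0 a=0 c=1 d=1 clk=1
  Δ1: clk:1→0
  (1Δ to stable)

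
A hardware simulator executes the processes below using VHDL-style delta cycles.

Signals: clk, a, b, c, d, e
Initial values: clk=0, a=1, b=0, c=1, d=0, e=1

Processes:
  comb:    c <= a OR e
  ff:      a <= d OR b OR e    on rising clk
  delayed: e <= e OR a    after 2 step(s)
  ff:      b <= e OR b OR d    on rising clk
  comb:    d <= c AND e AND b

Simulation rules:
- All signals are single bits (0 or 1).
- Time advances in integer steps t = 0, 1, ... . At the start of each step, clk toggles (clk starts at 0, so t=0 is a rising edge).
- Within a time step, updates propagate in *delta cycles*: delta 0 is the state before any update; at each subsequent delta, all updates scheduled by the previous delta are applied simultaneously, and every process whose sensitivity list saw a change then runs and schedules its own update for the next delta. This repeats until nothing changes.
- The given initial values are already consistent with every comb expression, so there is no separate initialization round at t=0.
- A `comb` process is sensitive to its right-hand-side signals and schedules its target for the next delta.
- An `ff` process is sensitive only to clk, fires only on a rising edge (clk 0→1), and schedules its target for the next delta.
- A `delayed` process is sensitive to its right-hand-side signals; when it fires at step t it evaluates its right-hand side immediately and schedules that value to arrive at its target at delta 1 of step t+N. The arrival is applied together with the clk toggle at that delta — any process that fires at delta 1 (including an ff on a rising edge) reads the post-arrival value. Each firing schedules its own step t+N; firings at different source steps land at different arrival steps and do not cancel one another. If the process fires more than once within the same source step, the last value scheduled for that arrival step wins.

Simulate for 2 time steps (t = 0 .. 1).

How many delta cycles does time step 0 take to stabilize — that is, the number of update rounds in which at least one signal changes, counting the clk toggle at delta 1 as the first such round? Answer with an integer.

3

t0.Δ0 b=0 e=1 d=0 c=1 a=1 clk=0
t0.Δ1 b=0 e=1 d=0 c=1 a=1 clk=1
t0.Δ2 b=1 e=1 d=0 c=1 a=1 clk=1
t0.Δ3 b=1 e=1 d=1 c=1 a=1 clk=1
t1.Δ0 b=1 e=1 d=1 c=1 a=1 clk=1
t1.Δ1 b=1 e=1 d=1 c=1 a=1 clk=0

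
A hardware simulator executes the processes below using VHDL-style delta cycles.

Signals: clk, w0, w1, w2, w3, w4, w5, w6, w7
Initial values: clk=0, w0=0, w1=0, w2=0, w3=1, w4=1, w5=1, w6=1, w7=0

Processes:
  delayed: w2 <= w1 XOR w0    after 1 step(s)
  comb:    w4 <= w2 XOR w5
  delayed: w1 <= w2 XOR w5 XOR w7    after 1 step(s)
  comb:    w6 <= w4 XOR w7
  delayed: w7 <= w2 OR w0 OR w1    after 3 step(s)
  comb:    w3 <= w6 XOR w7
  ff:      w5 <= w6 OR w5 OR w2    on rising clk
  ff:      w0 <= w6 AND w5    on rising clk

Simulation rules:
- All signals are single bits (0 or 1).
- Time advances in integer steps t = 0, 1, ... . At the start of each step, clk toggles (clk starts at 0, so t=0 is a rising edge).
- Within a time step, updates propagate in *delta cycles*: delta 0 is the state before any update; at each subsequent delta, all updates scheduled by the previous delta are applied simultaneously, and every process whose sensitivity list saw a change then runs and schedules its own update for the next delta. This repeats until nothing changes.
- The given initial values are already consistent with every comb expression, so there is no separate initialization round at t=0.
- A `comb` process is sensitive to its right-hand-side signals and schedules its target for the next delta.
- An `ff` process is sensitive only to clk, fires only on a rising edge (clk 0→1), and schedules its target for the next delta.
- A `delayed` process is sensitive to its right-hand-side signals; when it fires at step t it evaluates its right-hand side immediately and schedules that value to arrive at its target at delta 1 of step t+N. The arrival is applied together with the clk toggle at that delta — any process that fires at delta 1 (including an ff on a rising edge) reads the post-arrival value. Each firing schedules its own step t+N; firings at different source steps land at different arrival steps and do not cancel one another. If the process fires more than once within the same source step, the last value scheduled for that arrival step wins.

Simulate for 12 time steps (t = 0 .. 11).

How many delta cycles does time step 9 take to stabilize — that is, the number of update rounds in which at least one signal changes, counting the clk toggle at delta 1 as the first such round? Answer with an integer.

t=0 Δ0: w7=0 clk=0 w1=0 w5=1 w0=0 w3=1 w2=0 w4=1 w6=1
  Δ1: clk:0→1
  Δ2: w0:0→1
  (2Δ to stable)
t=1 Δ0: w7=0 clk=1 w1=0 w5=1 w0=1 w3=1 w2=0 w4=1 w6=1
  Δ1: clk:1→0, w2:0→1
  Δ2: w4:1→0
  Δ3: w6:1→0
  Δ4: w3:1→0
  (4Δ to stable)
t=2 Δ0: w7=0 clk=0 w1=0 w5=1 w0=1 w3=0 w2=1 w4=0 w6=0
  Δ1: clk:0→1
  Δ2: w0:1→0
  (2Δ to stable)
t=3 Δ0: w7=0 clk=1 w1=0 w5=1 w0=0 w3=0 w2=1 w4=0 w6=0
  Δ1: w7:0→1, clk:1→0, w2:1→0
  Δ2: w3:0→1, w4:0→1, w6:0→1
  Δ3: w3:1→0, w6:1→0
  Δ4: w3:0→1
  (4Δ to stable)
t=4 Δ0: w7=1 clk=0 w1=0 w5=1 w0=0 w3=1 w2=0 w4=1 w6=0
  Δ1: clk:0→1
  (1Δ to stable)
t=5 Δ0: w7=1 clk=1 w1=0 w5=1 w0=0 w3=1 w2=0 w4=1 w6=0
  Δ1: clk:1→0
  (1Δ to stable)
t=6 Δ0: w7=1 clk=0 w1=0 w5=1 w0=0 w3=1 w2=0 w4=1 w6=0
  Δ1: w7:1→0, clk:0→1
  Δ2: w3:1→0, w6:0→1
  Δ3: w3:0→1
  (3Δ to stable)
t=7 Δ0: w7=0 clk=1 w1=0 w5=1 w0=0 w3=1 w2=0 w4=1 w6=1
  Δ1: clk:1→0, w1:0→1
  (1Δ to stable)
t=8 Δ0: w7=0 clk=0 w1=1 w5=1 w0=0 w3=1 w2=0 w4=1 w6=1
  Δ1: clk:0→1, w2:0→1
  Δ2: w0:0→1, w4:1→0
  Δ3: w6:1→0
  Δ4: w3:1→0
  (4Δ to stable)
t=9 Δ0: w7=0 clk=1 w1=1 w5=1 w0=1 w3=0 w2=1 w4=0 w6=0
  Δ1: clk:1→0, w1:1→0, w2:1→0
  Δ2: w4:0→1
  Δ3: w6:0→1
  Δ4: w3:0→1
  (4Δ to stable)
t=10 Δ0: w7=0 clk=0 w1=0 w5=1 w0=1 w3=1 w2=0 w4=1 w6=1
  Δ1: w7:0→1, clk:0→1, w1:0→1, w2:0→1
  Δ2: w3:1→0, w4:1→0, w6:1→0
  Δ3: w3:0→1, w6:0→1
  Δ4: w3:1→0
  (4Δ to stable)
t=11 Δ0: w7=1 clk=1 w1=1 w5=1 w0=1 w3=0 w2=1 w4=0 w6=1
  Δ1: clk:1→0, w2:1→0
  Δ2: w4:0→1
  Δ3: w6:1→0
  Δ4: w3:0→1
  (4Δ to stable)

4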